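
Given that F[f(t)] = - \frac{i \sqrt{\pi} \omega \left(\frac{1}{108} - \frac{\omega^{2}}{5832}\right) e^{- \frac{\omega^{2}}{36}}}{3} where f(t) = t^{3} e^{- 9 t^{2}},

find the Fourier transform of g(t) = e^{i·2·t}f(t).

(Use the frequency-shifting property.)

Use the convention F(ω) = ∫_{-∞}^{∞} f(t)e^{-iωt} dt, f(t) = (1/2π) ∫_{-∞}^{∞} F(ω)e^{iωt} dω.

F[g](ω) = \frac{i \sqrt{\pi} \left(\omega - 2\right) \left(\left(\omega - 2\right)^{2} - 54\right) e^{- \frac{\left(\omega - 2\right)^{2}}{36}}}{17496}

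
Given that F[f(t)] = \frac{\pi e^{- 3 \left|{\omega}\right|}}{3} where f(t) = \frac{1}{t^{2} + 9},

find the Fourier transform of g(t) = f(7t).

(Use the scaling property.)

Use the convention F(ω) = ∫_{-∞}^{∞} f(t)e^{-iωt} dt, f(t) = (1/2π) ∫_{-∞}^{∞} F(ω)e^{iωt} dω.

F[g](ω) = \frac{\pi e^{- \frac{3 \left|{\omega}\right|}{7}}}{21}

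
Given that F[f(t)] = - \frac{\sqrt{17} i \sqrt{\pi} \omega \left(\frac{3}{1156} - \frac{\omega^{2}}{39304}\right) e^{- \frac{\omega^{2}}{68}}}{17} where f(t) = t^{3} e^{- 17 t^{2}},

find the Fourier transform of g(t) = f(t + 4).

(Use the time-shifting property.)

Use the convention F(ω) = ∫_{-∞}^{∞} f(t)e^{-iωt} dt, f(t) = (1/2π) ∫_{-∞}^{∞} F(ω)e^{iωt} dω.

F[g](ω) = \frac{\sqrt{17} i \sqrt{\pi} \omega \left(\omega^{2} - 102\right) e^{\frac{\omega \left(- \omega + 272 i\right)}{68}}}{668168}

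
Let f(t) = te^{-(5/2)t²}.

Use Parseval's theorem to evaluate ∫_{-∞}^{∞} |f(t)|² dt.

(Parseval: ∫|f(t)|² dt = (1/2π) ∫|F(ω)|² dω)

∫|f(t)|² dt = \frac{\sqrt{5} \sqrt{\pi}}{50}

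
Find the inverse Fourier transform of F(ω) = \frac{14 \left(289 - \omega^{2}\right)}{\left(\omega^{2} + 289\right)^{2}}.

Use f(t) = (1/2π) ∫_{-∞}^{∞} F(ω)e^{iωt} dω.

f(t) = 7 e^{- 17 \left|{t}\right|} \left|{t}\right|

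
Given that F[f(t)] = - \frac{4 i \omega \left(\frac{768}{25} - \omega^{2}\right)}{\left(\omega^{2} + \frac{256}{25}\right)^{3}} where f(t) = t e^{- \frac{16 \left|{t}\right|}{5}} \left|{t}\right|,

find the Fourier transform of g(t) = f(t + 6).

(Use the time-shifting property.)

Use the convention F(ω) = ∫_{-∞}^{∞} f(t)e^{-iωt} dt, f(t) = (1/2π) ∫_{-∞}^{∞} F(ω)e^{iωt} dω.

F[g](ω) = \frac{2500 i \omega \left(25 \omega^{2} - 768\right) e^{6 i \omega}}{\left(25 \omega^{2} + 256\right)^{3}}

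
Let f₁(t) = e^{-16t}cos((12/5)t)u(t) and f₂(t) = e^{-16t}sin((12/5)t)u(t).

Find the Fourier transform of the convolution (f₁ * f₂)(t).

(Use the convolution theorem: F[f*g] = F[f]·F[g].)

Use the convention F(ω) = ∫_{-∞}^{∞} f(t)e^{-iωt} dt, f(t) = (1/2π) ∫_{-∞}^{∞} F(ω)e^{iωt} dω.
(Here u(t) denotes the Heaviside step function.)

F[f₁*f₂](ω) = \frac{1500 \left(i \omega + 16\right)}{\left(25 \left(i \omega + 16\right)^{2} + 144\right)^{2}}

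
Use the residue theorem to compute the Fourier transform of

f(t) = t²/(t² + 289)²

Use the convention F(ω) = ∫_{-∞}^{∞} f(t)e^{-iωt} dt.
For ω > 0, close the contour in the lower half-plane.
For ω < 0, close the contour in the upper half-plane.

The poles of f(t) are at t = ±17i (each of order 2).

Let g(z) = f(z)e^{-iωz}; for large |z| the factor e^{-iωz} decays in the lower half-plane when ω > 0 and in the upper half-plane when ω < 0.

Case ω > 0 (lower half-plane, clockwise contour ⇒ F(ω) = -2πi·ΣRes):
  Res_{z = - 17 i} g(z) = \frac{i \left(1 - 17 \omega\right) e^{- 17 \omega}}{68} (pole of order 2)
  F(ω) = -2πi·ΣRes = \frac{\pi \left(1 - 17 \omega\right) e^{- 17 \omega}}{34}

Case ω < 0 (upper half-plane, counterclockwise contour ⇒ F(ω) = +2πi·ΣRes):
  Res_{z = 17 i} g(z) = \frac{i \left(- 17 \omega - 1\right) e^{17 \omega}}{68} (pole of order 2)
  F(ω) = 2πi·ΣRes = \frac{\pi \left(17 \omega + 1\right) e^{17 \omega}}{34}

Both cases combine into a single formula in |ω|:

F(ω) = \frac{\pi \left(1 - 17 \left|{\omega}\right|\right) e^{- 17 \left|{\omega}\right|}}{34}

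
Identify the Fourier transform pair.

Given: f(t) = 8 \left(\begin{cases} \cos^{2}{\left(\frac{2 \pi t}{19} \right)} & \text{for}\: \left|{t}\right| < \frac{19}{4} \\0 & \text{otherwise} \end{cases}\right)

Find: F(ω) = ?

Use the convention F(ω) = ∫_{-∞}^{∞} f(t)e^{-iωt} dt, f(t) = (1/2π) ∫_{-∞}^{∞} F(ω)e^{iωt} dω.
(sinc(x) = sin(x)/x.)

F(ω) = - \frac{608 \pi^{2} \operatorname{sinc}{\left(\frac{19 \omega}{4} \right)}}{361 \omega^{2} - 16 \pi^{2}}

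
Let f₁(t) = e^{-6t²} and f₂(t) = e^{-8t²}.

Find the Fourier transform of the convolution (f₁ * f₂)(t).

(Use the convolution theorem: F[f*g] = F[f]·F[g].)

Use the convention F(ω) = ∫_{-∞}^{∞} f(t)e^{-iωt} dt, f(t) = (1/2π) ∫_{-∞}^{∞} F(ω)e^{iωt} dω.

F[f₁*f₂](ω) = \frac{\sqrt{3} \pi e^{- \frac{7 \omega^{2}}{96}}}{12}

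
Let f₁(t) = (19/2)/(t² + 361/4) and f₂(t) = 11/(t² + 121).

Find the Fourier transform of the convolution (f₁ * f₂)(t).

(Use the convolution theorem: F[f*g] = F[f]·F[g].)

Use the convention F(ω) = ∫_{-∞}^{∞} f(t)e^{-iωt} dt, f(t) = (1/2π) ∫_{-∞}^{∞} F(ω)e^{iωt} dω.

F[f₁*f₂](ω) = \pi^{2} e^{- \frac{41 \left|{\omega}\right|}{2}}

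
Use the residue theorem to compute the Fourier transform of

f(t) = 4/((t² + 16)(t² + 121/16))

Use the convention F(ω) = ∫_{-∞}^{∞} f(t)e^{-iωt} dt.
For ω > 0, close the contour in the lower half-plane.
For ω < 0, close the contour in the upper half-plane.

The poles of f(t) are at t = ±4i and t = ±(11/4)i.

Let g(z) = f(z)e^{-iωz}; for large |z| the factor e^{-iωz} decays in the lower half-plane when ω > 0 and in the upper half-plane when ω < 0.

Case ω > 0 (lower half-plane, clockwise contour ⇒ F(ω) = -2πi·ΣRes):
  Res_{z = - 4 i} g(z) = - \frac{8 i e^{- 4 \omega}}{135}
  Res_{z = - \frac{11 i}{4}} g(z) = \frac{128 i e^{- \frac{11 \omega}{4}}}{1485}
  F(ω) = -2πi·ΣRes = - \frac{16 \pi e^{- 4 \omega}}{135} + \frac{256 \pi e^{- \frac{11 \omega}{4}}}{1485}

Case ω < 0 (upper half-plane, counterclockwise contour ⇒ F(ω) = +2πi·ΣRes):
  Res_{z = 4 i} g(z) = \frac{8 i e^{4 \omega}}{135}
  Res_{z = \frac{11 i}{4}} g(z) = - \frac{128 i e^{\frac{11 \omega}{4}}}{1485}
  F(ω) = 2πi·ΣRes = \frac{16 \pi \left(16 e^{\frac{11 \omega}{4}} - 11 e^{4 \omega}\right)}{1485}

Both cases combine into a single formula in |ω|:

F(ω) = - \frac{16 \pi e^{- 4 \left|{\omega}\right|}}{135} + \frac{256 \pi e^{- \frac{11 \left|{\omega}\right|}{4}}}{1485}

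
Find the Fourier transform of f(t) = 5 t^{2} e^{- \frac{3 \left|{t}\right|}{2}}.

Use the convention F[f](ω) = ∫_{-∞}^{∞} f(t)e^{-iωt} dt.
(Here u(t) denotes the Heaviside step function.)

F(ω) = \frac{1440 \left(3 - 4 \omega^{2}\right)}{\left(4 \omega^{2} + 9\right)^{3}}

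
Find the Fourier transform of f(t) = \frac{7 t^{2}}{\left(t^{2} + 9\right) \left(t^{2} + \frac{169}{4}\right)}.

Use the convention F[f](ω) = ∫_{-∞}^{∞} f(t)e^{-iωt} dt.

F(ω) = - \frac{12 \pi e^{- 3 \left|{\omega}\right|}}{19} + \frac{26 \pi e^{- \frac{13 \left|{\omega}\right|}{2}}}{19}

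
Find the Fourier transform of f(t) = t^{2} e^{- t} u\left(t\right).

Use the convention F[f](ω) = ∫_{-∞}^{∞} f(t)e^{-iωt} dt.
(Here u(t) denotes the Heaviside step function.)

F(ω) = \frac{2}{\left(i \omega + 1\right)^{3}}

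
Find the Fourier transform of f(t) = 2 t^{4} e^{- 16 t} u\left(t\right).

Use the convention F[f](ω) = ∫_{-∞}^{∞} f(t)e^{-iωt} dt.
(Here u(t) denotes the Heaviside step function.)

F(ω) = \frac{48}{\left(i \omega + 16\right)^{5}}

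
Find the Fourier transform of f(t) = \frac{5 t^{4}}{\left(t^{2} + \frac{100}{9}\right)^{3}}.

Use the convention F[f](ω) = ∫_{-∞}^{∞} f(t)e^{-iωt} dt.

F(ω) = \frac{\pi \left(100 \omega^{2} - 150 \left|{\omega}\right| + 27\right) e^{- \frac{10 \left|{\omega}\right|}{3}}}{48}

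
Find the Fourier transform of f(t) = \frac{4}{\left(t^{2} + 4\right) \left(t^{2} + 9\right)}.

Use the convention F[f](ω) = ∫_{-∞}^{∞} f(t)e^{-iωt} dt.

F(ω) = \frac{2 \pi \left(3 e^{\left|{\omega}\right|} - 2\right) e^{- 3 \left|{\omega}\right|}}{15}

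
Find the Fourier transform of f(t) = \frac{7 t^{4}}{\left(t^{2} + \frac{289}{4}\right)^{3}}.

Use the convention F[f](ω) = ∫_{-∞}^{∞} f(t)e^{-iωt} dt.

F(ω) = \frac{7 \pi \left(289 \omega^{2} - 170 \left|{\omega}\right| + 12\right) e^{- \frac{17 \left|{\omega}\right|}{2}}}{272}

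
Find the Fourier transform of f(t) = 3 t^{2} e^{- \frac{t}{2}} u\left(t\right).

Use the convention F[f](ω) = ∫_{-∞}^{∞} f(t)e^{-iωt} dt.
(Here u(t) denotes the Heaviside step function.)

F(ω) = \frac{48}{\left(2 i \omega + 1\right)^{3}}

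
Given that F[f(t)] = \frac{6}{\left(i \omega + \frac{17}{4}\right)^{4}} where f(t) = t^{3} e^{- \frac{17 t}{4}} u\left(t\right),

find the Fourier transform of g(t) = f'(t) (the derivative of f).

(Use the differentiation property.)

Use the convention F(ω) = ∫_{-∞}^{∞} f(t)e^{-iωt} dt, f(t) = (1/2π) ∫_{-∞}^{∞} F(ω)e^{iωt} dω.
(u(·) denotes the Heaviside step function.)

F[g](ω) = \frac{1536 i \omega}{\left(4 i \omega + 17\right)^{4}}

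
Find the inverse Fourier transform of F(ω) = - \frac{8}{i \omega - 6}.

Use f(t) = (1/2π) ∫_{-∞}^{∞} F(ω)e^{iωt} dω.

f(t) = 8 e^{6 t} u\left(- t\right)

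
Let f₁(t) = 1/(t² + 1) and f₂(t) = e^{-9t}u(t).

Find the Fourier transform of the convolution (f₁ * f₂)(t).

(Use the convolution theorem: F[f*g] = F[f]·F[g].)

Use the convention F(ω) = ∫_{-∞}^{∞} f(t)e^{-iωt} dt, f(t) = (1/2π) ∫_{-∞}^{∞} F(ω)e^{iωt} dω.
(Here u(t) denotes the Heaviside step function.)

F[f₁*f₂](ω) = \frac{\pi e^{- \left|{\omega}\right|}}{i \omega + 9}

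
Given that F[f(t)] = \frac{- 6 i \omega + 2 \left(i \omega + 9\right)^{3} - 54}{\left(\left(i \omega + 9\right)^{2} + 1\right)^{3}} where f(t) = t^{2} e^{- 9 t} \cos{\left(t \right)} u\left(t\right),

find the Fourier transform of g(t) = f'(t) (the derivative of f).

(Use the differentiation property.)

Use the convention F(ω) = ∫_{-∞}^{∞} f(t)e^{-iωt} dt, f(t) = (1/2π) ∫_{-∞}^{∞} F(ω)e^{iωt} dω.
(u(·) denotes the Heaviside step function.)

F[g](ω) = - \frac{2 i \omega \left(3 i \omega - \left(i \omega + 9\right)^{3} + 27\right)}{\left(\left(i \omega + 9\right)^{2} + 1\right)^{3}}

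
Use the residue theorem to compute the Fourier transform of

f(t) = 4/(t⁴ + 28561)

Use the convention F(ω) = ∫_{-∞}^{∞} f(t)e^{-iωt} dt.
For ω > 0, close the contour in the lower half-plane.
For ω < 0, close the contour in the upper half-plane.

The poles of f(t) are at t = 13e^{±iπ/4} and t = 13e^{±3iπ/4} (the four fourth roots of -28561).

Let g(z) = f(z)e^{-iωz}; for large |z| the factor e^{-iωz} decays in the lower half-plane when ω > 0 and in the upper half-plane when ω < 0.

Case ω > 0 (lower half-plane, clockwise contour ⇒ F(ω) = -2πi·ΣRes):
  Res_{z = - \frac{13 \sqrt{2}}{2} - \frac{13 \sqrt{2} i}{2}} g(z) = \frac{\sqrt{2} i \left(1 - i\right) e^{\frac{13 \sqrt{2} \omega \left(-1 + i\right)}{2}}}{4394}
  Res_{z = \frac{13 \sqrt{2}}{2} - \frac{13 \sqrt{2} i}{2}} g(z) = \frac{\sqrt{2} i \left(1 + i\right) e^{- \frac{13 \sqrt{2} \omega \left(1 + i\right)}{2}}}{4394}
  F(ω) = -2πi·ΣRes = \frac{\sqrt{2} \pi \left(\left(1 - i\right) e^{13 \sqrt{2} i \omega} + 1 + i\right) e^{- \frac{13 \sqrt{2} \omega \left(1 + i\right)}{2}}}{2197} = \frac{4 \pi e^{- \frac{13 \sqrt{2} \omega}{2}} \sin{\left(\frac{13 \sqrt{2} \omega}{2} + \frac{\pi}{4} \right)}}{2197}

Case ω < 0 (upper half-plane, counterclockwise contour ⇒ F(ω) = +2πi·ΣRes):
  Res_{z = \frac{13 \sqrt{2}}{2} + \frac{13 \sqrt{2} i}{2}} g(z) = \frac{\sqrt{2} i \left(-1 + i\right) e^{\frac{13 \sqrt{2} \omega \left(1 - i\right)}{2}}}{4394}
  Res_{z = - \frac{13 \sqrt{2}}{2} + \frac{13 \sqrt{2} i}{2}} g(z) = \frac{\sqrt{2} \left(1 - i\right) e^{\frac{13 \sqrt{2} \omega \left(1 + i\right)}{2}}}{4394}
  F(ω) = 2πi·ΣRes = - \frac{\sqrt{2} i \pi \left(i \left(1 - i\right) e^{\frac{13 \sqrt{2} \omega \left(1 - i\right)}{2}} - \left(1 - i\right) e^{\frac{13 \sqrt{2} \omega \left(1 + i\right)}{2}}\right)}{2197} = \frac{4 \pi e^{\frac{13 \sqrt{2} \omega}{2}} \cos{\left(\frac{13 \sqrt{2} \omega}{2} + \frac{\pi}{4} \right)}}{2197}

Both cases combine into a single formula in |ω|:

F(ω) = \frac{4 \pi e^{- \frac{13 \sqrt{2} \left|{\omega}\right|}{2}} \sin{\left(\frac{13 \sqrt{2} \left|{\omega}\right|}{2} + \frac{\pi}{4} \right)}}{2197}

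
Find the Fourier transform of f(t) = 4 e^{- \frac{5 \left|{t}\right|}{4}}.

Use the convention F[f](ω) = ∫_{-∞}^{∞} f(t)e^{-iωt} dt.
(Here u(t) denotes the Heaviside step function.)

F(ω) = \frac{160}{16 \omega^{2} + 25}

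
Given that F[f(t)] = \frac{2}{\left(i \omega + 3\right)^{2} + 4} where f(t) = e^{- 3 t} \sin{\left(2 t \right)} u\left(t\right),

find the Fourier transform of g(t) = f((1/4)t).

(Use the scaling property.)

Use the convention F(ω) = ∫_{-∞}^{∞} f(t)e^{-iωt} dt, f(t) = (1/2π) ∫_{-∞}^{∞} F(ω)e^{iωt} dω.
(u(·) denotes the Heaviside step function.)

F[g](ω) = \frac{8}{\left(4 i \omega + 3\right)^{2} + 4}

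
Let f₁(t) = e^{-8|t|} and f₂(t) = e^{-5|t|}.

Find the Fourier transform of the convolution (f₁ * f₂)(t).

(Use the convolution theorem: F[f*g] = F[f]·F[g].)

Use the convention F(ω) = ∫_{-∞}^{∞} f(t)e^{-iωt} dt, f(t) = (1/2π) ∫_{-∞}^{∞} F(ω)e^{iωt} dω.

F[f₁*f₂](ω) = \frac{160}{\left(\omega^{2} + 25\right) \left(\omega^{2} + 64\right)}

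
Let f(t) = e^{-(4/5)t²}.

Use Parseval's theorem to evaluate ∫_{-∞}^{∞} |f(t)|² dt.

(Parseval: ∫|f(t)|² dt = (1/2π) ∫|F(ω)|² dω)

∫|f(t)|² dt = \frac{\sqrt{10} \sqrt{\pi}}{4}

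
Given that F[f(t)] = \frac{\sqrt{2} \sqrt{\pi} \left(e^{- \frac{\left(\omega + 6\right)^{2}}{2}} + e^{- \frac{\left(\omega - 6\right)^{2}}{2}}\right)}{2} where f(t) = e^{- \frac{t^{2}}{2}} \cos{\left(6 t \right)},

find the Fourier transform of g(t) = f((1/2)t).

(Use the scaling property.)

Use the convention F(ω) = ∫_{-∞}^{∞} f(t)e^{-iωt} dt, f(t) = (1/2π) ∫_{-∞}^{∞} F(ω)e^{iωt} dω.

F[g](ω) = \sqrt{2} \sqrt{\pi} \left(e^{24 \omega} + 1\right) e^{- 2 \omega^{2} - 12 \omega - 18}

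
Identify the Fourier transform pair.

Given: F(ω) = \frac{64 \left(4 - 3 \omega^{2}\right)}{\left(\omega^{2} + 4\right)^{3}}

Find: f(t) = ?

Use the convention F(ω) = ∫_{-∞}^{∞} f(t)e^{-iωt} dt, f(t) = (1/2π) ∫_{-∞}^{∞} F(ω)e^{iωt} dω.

f(t) = 8 t^{2} e^{- 2 \left|{t}\right|}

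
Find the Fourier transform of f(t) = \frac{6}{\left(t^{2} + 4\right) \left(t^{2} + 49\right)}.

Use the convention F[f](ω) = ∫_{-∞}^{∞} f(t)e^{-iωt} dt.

F(ω) = \frac{\pi \left(7 e^{5 \left|{\omega}\right|} - 2\right) e^{- 7 \left|{\omega}\right|}}{105}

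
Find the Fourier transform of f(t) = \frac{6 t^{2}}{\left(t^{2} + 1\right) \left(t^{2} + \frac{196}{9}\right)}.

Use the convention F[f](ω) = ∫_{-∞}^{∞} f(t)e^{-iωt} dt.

F(ω) = - \frac{54 \pi e^{- \left|{\omega}\right|}}{187} + \frac{252 \pi e^{- \frac{14 \left|{\omega}\right|}{3}}}{187}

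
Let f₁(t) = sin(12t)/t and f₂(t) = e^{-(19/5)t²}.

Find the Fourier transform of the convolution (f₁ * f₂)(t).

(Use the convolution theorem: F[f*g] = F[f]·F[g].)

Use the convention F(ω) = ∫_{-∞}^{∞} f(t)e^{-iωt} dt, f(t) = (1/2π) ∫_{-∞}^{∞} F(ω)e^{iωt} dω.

F[f₁*f₂](ω) = \begin{cases} \frac{\sqrt{95} \pi^{\frac{3}{2}} e^{- \frac{5 \omega^{2}}{76}}}{19} & \text{for}\: \omega > -12 \wedge \omega < 12 \\0 & \text{otherwise} \end{cases}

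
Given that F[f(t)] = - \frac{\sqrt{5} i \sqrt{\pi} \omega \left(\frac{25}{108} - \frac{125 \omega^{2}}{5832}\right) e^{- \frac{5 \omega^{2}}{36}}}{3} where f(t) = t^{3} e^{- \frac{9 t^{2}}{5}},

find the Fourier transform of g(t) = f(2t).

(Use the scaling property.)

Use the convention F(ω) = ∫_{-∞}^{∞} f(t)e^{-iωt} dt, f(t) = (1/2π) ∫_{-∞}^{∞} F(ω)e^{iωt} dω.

F[g](ω) = \frac{25 \sqrt{5} i \sqrt{\pi} \omega \left(5 \omega^{2} - 216\right) e^{- \frac{5 \omega^{2}}{144}}}{279936}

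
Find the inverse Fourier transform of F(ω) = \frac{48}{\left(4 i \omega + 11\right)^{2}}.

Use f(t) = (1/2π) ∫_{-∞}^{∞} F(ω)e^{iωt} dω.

f(t) = 3 t e^{- \frac{11 t}{4}} u\left(t\right)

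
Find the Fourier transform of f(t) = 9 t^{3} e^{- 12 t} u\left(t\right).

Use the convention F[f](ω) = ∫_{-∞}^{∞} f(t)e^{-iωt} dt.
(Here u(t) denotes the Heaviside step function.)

F(ω) = \frac{54}{\left(i \omega + 12\right)^{4}}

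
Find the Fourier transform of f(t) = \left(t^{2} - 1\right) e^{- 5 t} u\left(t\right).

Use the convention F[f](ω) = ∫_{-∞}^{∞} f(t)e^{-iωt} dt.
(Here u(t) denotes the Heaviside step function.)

F(ω) = \frac{2 i \omega - \left(i \omega + 5\right)^{3} + 10}{\left(i \omega + 5\right)^{4}}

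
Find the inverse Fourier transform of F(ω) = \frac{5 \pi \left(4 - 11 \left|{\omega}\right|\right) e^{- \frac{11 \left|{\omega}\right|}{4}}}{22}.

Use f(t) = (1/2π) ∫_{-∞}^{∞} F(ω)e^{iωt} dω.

f(t) = \frac{5 t^{2}}{\left(t^{2} + \frac{121}{16}\right)^{2}}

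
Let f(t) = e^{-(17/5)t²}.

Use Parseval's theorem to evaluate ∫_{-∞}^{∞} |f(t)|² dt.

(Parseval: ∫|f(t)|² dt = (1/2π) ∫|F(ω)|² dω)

∫|f(t)|² dt = \frac{\sqrt{170} \sqrt{\pi}}{34}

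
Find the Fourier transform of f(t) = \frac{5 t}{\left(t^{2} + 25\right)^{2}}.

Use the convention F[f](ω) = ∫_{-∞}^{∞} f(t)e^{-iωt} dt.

F(ω) = - \frac{i \pi \omega e^{- 5 \left|{\omega}\right|}}{2}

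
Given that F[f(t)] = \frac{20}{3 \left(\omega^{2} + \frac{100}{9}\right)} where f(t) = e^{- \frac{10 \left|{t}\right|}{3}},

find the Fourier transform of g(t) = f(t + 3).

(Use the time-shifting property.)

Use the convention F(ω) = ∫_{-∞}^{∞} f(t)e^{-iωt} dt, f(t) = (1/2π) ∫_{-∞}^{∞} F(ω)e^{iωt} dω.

F[g](ω) = \frac{60 e^{3 i \omega}}{9 \omega^{2} + 100}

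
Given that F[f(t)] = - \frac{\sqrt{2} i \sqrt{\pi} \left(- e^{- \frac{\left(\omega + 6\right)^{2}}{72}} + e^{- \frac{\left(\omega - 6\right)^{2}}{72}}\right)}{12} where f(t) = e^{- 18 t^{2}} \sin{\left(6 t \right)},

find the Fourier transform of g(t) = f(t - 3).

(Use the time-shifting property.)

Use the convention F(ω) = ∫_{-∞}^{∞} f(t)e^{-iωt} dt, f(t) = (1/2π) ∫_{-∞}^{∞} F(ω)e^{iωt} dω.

F[g](ω) = \frac{\sqrt{2} i \sqrt{\pi} \left(1 - e^{\frac{\omega}{3}}\right) e^{- \frac{\omega^{2}}{72} - \frac{\omega}{6} - 3 i \omega - \frac{1}{2}}}{12}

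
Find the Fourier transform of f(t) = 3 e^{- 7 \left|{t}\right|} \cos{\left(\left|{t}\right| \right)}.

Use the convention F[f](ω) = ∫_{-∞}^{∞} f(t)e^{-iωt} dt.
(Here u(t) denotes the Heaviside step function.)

F(ω) = \frac{42 \left(\omega^{2} + 50\right)}{\omega^{4} + 96 \omega^{2} + 2500}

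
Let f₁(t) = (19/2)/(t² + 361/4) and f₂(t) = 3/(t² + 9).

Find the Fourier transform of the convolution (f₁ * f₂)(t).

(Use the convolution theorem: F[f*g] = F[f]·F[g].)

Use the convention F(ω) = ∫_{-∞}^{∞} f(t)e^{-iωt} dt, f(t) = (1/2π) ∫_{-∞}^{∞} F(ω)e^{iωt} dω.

F[f₁*f₂](ω) = \pi^{2} e^{- \frac{25 \left|{\omega}\right|}{2}}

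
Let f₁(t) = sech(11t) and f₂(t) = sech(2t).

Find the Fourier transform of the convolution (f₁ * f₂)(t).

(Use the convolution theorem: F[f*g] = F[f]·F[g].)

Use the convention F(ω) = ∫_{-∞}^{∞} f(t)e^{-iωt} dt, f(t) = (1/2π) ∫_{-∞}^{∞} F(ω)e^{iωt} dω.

F[f₁*f₂](ω) = \frac{\pi^{2}}{22 \cosh{\left(\frac{\pi \omega}{22} \right)} \cosh{\left(\frac{\pi \omega}{4} \right)}}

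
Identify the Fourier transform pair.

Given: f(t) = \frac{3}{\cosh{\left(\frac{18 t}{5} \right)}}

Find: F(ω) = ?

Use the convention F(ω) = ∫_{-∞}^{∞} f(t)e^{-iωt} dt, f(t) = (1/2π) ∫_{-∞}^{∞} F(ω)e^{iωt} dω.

F(ω) = \frac{5 \pi}{6 \cosh{\left(\frac{5 \pi \omega}{36} \right)}}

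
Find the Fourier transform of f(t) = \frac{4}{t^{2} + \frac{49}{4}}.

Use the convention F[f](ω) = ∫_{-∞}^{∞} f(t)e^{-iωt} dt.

F(ω) = \frac{8 \pi e^{- \frac{7 \left|{\omega}\right|}{2}}}{7}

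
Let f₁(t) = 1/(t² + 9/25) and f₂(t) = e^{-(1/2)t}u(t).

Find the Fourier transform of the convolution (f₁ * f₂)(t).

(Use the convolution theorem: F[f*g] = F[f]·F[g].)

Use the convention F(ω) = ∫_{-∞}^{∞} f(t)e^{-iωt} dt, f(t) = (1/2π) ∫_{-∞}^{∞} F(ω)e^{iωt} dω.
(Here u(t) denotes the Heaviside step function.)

F[f₁*f₂](ω) = \frac{10 \pi e^{- \frac{3 \left|{\omega}\right|}{5}}}{3 \left(2 i \omega + 1\right)}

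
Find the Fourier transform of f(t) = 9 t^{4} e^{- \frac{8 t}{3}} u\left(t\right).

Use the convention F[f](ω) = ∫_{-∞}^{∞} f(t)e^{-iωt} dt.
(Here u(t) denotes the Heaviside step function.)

F(ω) = \frac{52488}{\left(3 i \omega + 8\right)^{5}}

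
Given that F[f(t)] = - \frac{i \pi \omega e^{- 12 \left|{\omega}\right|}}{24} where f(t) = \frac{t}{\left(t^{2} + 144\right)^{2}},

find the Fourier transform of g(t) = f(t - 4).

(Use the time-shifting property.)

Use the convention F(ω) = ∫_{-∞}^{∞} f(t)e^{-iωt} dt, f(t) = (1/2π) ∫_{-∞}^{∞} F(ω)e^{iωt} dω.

F[g](ω) = - \frac{i \pi \omega e^{- 4 i \omega - 12 \left|{\omega}\right|}}{24}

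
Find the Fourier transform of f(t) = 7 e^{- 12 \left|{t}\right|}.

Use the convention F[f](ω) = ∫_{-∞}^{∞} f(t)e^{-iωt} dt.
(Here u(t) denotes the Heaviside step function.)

F(ω) = \frac{168}{\omega^{2} + 144}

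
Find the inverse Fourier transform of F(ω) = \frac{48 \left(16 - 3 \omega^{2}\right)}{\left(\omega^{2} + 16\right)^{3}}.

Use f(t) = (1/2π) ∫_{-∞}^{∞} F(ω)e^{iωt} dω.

f(t) = 3 t^{2} e^{- 4 \left|{t}\right|}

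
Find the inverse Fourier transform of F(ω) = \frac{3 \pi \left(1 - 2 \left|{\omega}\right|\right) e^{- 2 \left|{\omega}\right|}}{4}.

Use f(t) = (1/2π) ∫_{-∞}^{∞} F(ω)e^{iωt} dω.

f(t) = \frac{3 t^{2}}{\left(t^{2} + 4\right)^{2}}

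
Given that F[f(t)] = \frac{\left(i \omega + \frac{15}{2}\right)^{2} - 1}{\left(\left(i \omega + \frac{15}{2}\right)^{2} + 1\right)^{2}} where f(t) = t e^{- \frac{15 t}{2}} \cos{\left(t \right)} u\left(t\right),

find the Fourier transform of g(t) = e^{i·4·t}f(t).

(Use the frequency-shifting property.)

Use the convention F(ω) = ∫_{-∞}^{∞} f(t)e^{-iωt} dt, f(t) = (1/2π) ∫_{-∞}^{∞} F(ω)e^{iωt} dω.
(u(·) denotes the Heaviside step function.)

F[g](ω) = \frac{4 \left(\left(2 i \left(\omega - 4\right) + 15\right)^{2} - 4\right)}{\left(\left(2 i \left(\omega - 4\right) + 15\right)^{2} + 4\right)^{2}}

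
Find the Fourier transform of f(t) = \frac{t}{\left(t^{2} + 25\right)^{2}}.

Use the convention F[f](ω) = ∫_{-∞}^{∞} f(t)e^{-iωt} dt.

F(ω) = - \frac{i \pi \omega e^{- 5 \left|{\omega}\right|}}{10}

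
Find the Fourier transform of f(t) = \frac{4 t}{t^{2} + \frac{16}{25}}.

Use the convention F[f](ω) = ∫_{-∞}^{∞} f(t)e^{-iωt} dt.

F(ω) = - 4 i \pi e^{- \frac{4 \left|{\omega}\right|}{5}} \operatorname{sign}{\left(\omega \right)}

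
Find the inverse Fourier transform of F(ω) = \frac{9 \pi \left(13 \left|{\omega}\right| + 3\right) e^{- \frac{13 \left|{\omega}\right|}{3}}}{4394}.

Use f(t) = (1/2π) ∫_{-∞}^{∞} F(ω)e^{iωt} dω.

f(t) = \frac{1}{\left(t^{2} + \frac{169}{9}\right)^{2}}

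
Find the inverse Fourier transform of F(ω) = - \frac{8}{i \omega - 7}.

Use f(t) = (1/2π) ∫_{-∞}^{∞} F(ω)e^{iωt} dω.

f(t) = 8 e^{7 t} u\left(- t\right)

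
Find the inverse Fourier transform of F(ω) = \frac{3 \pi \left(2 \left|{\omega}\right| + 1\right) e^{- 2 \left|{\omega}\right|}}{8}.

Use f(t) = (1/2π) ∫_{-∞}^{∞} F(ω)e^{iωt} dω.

f(t) = \frac{6}{\left(t^{2} + 4\right)^{2}}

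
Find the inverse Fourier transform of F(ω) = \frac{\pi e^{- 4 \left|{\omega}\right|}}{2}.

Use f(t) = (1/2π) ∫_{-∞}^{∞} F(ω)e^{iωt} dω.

f(t) = \frac{2}{t^{2} + 16}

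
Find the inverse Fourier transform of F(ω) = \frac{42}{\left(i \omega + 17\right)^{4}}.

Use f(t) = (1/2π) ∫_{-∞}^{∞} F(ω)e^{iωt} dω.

f(t) = 7 t^{3} e^{- 17 t} u\left(t\right)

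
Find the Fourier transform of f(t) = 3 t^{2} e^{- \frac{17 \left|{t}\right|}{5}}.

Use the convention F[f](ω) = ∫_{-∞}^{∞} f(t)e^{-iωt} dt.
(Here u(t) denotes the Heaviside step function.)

F(ω) = \frac{25500 \left(289 - 75 \omega^{2}\right)}{\left(25 \omega^{2} + 289\right)^{3}}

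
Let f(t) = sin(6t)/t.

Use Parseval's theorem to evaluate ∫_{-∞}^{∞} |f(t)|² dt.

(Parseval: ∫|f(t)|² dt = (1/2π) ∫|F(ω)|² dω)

∫|f(t)|² dt = 6 \pi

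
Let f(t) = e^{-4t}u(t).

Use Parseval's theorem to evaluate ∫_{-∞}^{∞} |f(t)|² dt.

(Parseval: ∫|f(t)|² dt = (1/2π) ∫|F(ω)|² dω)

∫|f(t)|² dt = \frac{1}{8}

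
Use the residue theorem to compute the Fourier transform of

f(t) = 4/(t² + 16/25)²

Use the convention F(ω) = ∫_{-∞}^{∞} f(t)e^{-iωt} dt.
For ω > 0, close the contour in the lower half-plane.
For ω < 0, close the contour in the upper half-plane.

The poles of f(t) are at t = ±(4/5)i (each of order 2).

Let g(z) = f(z)e^{-iωz}; for large |z| the factor e^{-iωz} decays in the lower half-plane when ω > 0 and in the upper half-plane when ω < 0.

Case ω > 0 (lower half-plane, clockwise contour ⇒ F(ω) = -2πi·ΣRes):
  Res_{z = - \frac{4 i}{5}} g(z) = \frac{25 i \left(4 \omega + 5\right) e^{- \frac{4 \omega}{5}}}{64} (pole of order 2)
  F(ω) = -2πi·ΣRes = \frac{25 \pi \left(4 \omega + 5\right) e^{- \frac{4 \omega}{5}}}{32}

Case ω < 0 (upper half-plane, counterclockwise contour ⇒ F(ω) = +2πi·ΣRes):
  Res_{z = \frac{4 i}{5}} g(z) = \frac{25 i \left(4 \omega - 5\right) e^{\frac{4 \omega}{5}}}{64} (pole of order 2)
  F(ω) = 2πi·ΣRes = \frac{25 \pi \left(5 - 4 \omega\right) e^{\frac{4 \omega}{5}}}{32}

Both cases combine into a single formula in |ω|:

F(ω) = \frac{25 \pi \left(4 \left|{\omega}\right| + 5\right) e^{- \frac{4 \left|{\omega}\right|}{5}}}{32}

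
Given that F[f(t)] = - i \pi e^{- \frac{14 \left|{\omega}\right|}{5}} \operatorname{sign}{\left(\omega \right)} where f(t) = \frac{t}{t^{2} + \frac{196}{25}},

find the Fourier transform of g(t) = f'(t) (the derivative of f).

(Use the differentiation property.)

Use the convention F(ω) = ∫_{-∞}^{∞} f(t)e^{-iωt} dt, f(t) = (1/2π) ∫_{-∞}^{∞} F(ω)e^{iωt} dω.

F[g](ω) = \pi \omega e^{- \frac{14 \left|{\omega}\right|}{5}} \operatorname{sign}{\left(\omega \right)}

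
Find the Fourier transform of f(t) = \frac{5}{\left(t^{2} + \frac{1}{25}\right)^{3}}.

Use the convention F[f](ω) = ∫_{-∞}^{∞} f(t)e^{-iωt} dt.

F(ω) = \frac{625 \pi \left(\omega^{2} + 15 \left|{\omega}\right| + 75\right) e^{- \frac{\left|{\omega}\right|}{5}}}{8}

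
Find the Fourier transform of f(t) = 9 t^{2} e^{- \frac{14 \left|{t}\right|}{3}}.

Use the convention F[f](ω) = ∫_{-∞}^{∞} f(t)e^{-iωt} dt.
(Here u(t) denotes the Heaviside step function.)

F(ω) = \frac{13608 \left(196 - 27 \omega^{2}\right)}{\left(9 \omega^{2} + 196\right)^{3}}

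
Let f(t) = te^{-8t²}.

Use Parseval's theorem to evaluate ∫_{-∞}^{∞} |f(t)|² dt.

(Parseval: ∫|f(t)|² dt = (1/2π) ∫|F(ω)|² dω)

∫|f(t)|² dt = \frac{\sqrt{\pi}}{128}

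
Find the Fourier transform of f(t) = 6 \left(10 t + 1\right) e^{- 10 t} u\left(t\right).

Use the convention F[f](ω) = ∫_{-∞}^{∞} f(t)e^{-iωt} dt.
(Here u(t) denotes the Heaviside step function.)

F(ω) = \frac{6 \left(- i \omega - 20\right)}{\omega^{2} - 20 i \omega - 100}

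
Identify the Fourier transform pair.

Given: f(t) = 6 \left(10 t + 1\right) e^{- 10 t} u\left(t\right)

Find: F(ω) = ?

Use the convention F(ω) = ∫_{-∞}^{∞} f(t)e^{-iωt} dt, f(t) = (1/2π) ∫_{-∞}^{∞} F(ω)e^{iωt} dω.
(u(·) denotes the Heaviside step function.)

F(ω) = \frac{6 \left(- i \omega - 20\right)}{\omega^{2} - 20 i \omega - 100}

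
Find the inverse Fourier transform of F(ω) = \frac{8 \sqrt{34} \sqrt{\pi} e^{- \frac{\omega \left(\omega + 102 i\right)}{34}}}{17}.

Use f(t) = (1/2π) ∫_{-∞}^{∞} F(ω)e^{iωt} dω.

f(t) = 8 e^{- \frac{17 \left(t - 3\right)^{2}}{2}}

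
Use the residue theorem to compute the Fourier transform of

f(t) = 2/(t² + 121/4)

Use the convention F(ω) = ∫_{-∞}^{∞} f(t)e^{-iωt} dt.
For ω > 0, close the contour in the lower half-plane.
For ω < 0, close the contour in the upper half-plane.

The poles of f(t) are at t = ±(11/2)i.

Let g(z) = f(z)e^{-iωz}; for large |z| the factor e^{-iωz} decays in the lower half-plane when ω > 0 and in the upper half-plane when ω < 0.

Case ω > 0 (lower half-plane, clockwise contour ⇒ F(ω) = -2πi·ΣRes):
  Res_{z = - \frac{11 i}{2}} g(z) = \frac{2 i e^{- \frac{11 \omega}{2}}}{11}
  F(ω) = -2πi·ΣRes = \frac{4 \pi e^{- \frac{11 \omega}{2}}}{11}

Case ω < 0 (upper half-plane, counterclockwise contour ⇒ F(ω) = +2πi·ΣRes):
  Res_{z = \frac{11 i}{2}} g(z) = - \frac{2 i e^{\frac{11 \omega}{2}}}{11}
  F(ω) = 2πi·ΣRes = \frac{4 \pi e^{\frac{11 \omega}{2}}}{11}

Both cases combine into a single formula in |ω|:

F(ω) = \frac{4 \pi e^{- \frac{11 \left|{\omega}\right|}{2}}}{11}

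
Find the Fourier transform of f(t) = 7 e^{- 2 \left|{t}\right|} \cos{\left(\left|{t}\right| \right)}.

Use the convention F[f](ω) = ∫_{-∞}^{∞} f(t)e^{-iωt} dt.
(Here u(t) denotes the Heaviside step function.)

F(ω) = \frac{28 \left(\omega^{2} + 5\right)}{\omega^{4} + 6 \omega^{2} + 25}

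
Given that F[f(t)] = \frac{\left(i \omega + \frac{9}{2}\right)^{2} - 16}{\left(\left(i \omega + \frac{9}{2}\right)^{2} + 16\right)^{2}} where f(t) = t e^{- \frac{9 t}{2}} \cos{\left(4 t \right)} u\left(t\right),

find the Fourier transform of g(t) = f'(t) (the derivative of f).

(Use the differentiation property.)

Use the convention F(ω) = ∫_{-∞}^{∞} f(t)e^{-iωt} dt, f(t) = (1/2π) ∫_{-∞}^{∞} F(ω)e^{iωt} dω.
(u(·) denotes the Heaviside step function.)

F[g](ω) = \frac{4 i \omega \left(\left(2 i \omega + 9\right)^{2} - 64\right)}{\left(\left(2 i \omega + 9\right)^{2} + 64\right)^{2}}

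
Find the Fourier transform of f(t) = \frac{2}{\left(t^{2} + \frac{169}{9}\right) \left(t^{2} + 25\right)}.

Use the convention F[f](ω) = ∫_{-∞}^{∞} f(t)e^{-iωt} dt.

F(ω) = - \frac{9 \pi e^{- 5 \left|{\omega}\right|}}{140} + \frac{27 \pi e^{- \frac{13 \left|{\omega}\right|}{3}}}{364}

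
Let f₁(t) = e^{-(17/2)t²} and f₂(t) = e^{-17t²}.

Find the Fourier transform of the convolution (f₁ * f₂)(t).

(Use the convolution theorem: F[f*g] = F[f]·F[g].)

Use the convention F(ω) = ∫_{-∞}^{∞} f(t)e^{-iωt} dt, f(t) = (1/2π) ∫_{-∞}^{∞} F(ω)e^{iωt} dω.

F[f₁*f₂](ω) = \frac{\sqrt{2} \pi e^{- \frac{3 \omega^{2}}{68}}}{17}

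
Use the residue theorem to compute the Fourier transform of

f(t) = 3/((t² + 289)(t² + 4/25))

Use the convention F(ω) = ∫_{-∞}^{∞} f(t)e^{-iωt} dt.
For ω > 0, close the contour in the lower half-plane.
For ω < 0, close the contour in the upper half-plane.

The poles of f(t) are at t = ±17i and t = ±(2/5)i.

Let g(z) = f(z)e^{-iωz}; for large |z| the factor e^{-iωz} decays in the lower half-plane when ω > 0 and in the upper half-plane when ω < 0.

Case ω > 0 (lower half-plane, clockwise contour ⇒ F(ω) = -2πi·ΣRes):
  Res_{z = - 17 i} g(z) = - \frac{25 i e^{- 17 \omega}}{81838}
  Res_{z = - \frac{2 i}{5}} g(z) = \frac{125 i e^{- \frac{2 \omega}{5}}}{9628}
  F(ω) = -2πi·ΣRes = - \frac{25 \pi e^{- 17 \omega}}{40919} + \frac{125 \pi e^{- \frac{2 \omega}{5}}}{4814}

Case ω < 0 (upper half-plane, counterclockwise contour ⇒ F(ω) = +2πi·ΣRes):
  Res_{z = 17 i} g(z) = \frac{25 i e^{17 \omega}}{81838}
  Res_{z = \frac{2 i}{5}} g(z) = - \frac{125 i e^{\frac{2 \omega}{5}}}{9628}
  F(ω) = 2πi·ΣRes = \frac{25 \pi \left(85 e^{\frac{2 \omega}{5}} - 2 e^{17 \omega}\right)}{81838}

Both cases combine into a single formula in |ω|:

F(ω) = - \frac{25 \pi e^{- 17 \left|{\omega}\right|}}{40919} + \frac{125 \pi e^{- \frac{2 \left|{\omega}\right|}{5}}}{4814}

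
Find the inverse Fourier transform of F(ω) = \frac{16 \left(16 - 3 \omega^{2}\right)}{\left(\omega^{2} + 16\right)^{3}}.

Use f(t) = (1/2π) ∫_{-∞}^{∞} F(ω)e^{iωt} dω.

f(t) = t^{2} e^{- 4 \left|{t}\right|}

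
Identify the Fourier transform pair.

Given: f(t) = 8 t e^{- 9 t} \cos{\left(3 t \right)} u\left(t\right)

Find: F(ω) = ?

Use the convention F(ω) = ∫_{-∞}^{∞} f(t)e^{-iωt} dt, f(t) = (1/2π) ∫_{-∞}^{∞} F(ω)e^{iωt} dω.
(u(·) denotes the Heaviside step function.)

F(ω) = \frac{8 \left(\left(i \omega + 9\right)^{2} - 9\right)}{\left(\left(i \omega + 9\right)^{2} + 9\right)^{2}}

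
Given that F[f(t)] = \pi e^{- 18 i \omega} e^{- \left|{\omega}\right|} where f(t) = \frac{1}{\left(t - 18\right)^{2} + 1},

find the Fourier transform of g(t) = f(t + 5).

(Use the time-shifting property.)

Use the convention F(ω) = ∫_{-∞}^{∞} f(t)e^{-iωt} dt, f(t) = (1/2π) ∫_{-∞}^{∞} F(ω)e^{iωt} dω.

F[g](ω) = \pi e^{- 13 i \omega - \left|{\omega}\right|}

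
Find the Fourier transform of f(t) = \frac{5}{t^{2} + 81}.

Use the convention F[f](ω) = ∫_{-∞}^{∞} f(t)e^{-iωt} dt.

F(ω) = \frac{5 \pi e^{- 9 \left|{\omega}\right|}}{9}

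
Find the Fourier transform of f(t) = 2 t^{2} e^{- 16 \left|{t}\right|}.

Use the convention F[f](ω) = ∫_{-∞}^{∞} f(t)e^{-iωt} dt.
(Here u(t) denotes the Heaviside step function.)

F(ω) = \frac{128 \left(256 - 3 \omega^{2}\right)}{\left(\omega^{2} + 256\right)^{3}}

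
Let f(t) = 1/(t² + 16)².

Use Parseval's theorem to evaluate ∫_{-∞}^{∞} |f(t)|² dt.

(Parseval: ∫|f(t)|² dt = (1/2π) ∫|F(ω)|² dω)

∫|f(t)|² dt = \frac{5 \pi}{262144}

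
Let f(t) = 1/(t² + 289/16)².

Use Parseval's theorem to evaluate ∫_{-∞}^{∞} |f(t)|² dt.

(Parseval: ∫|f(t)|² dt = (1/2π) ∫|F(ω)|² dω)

∫|f(t)|² dt = \frac{5120 \pi}{410338673}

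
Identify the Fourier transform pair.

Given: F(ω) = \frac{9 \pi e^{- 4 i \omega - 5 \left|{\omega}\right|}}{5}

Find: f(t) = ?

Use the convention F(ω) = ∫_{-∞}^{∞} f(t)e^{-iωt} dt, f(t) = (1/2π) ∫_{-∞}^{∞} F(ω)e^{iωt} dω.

f(t) = \frac{9}{\left(t - 4\right)^{2} + 25}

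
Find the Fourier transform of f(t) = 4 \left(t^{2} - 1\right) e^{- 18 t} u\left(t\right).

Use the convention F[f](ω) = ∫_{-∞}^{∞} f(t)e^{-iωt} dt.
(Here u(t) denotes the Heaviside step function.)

F(ω) = \frac{4 \left(2 i \omega - \left(i \omega + 18\right)^{3} + 36\right)}{\left(i \omega + 18\right)^{4}}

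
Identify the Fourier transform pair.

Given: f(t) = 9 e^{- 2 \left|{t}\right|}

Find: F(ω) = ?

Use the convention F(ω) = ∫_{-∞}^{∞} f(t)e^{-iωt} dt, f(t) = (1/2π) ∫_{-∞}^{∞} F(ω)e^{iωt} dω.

F(ω) = \frac{36}{\omega^{2} + 4}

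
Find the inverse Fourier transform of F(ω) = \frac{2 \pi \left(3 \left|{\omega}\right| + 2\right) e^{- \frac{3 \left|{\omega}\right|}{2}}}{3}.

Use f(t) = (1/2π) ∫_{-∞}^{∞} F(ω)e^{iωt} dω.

f(t) = \frac{9}{\left(t^{2} + \frac{9}{4}\right)^{2}}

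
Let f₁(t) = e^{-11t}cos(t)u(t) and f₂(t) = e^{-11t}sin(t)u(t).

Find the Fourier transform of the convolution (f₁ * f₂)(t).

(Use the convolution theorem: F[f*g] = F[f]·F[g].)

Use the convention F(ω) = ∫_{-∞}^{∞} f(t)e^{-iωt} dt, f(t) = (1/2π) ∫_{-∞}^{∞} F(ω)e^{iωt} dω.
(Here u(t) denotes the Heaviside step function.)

F[f₁*f₂](ω) = \frac{i \omega + 11}{\left(\left(i \omega + 11\right)^{2} + 1\right)^{2}}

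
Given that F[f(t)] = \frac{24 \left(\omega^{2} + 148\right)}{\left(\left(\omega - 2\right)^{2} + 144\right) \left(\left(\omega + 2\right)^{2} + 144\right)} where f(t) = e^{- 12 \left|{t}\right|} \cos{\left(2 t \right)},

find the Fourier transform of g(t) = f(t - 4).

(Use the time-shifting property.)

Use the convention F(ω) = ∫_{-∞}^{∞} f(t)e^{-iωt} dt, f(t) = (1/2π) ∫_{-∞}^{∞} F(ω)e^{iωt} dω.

F[g](ω) = \frac{24 \left(\omega^{2} + 148\right) e^{- 4 i \omega}}{\omega^{4} + 280 \omega^{2} + 21904}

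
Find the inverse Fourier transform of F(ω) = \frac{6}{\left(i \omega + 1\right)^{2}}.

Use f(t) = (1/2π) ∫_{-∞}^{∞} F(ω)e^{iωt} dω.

f(t) = 6 t e^{- t} u\left(t\right)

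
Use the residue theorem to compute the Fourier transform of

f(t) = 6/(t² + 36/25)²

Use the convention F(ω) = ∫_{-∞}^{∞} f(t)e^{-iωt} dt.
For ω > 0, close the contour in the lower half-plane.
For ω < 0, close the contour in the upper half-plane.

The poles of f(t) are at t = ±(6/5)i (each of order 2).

Let g(z) = f(z)e^{-iωz}; for large |z| the factor e^{-iωz} decays in the lower half-plane when ω > 0 and in the upper half-plane when ω < 0.

Case ω > 0 (lower half-plane, clockwise contour ⇒ F(ω) = -2πi·ΣRes):
  Res_{z = - \frac{6 i}{5}} g(z) = \frac{25 i \left(6 \omega + 5\right) e^{- \frac{6 \omega}{5}}}{144} (pole of order 2)
  F(ω) = -2πi·ΣRes = \frac{25 \pi \left(6 \omega + 5\right) e^{- \frac{6 \omega}{5}}}{72}

Case ω < 0 (upper half-plane, counterclockwise contour ⇒ F(ω) = +2πi·ΣRes):
  Res_{z = \frac{6 i}{5}} g(z) = \frac{25 i \left(6 \omega - 5\right) e^{\frac{6 \omega}{5}}}{144} (pole of order 2)
  F(ω) = 2πi·ΣRes = \frac{25 \pi \left(5 - 6 \omega\right) e^{\frac{6 \omega}{5}}}{72}

Both cases combine into a single formula in |ω|:

F(ω) = \frac{25 \pi \left(6 \left|{\omega}\right| + 5\right) e^{- \frac{6 \left|{\omega}\right|}{5}}}{72}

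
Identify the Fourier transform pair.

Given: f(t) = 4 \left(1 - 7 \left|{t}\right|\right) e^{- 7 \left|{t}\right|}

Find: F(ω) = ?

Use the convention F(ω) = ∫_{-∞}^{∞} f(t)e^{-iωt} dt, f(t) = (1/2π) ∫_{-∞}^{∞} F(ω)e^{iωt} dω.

F(ω) = \frac{112 \omega^{2}}{\left(\omega^{2} + 49\right)^{2}}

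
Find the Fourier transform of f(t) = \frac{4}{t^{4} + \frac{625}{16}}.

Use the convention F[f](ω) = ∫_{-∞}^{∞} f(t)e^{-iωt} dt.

F(ω) = \frac{32 \pi e^{- \frac{5 \sqrt{2} \left|{\omega}\right|}{4}} \sin{\left(\frac{5 \sqrt{2} \left|{\omega}\right|}{4} + \frac{\pi}{4} \right)}}{125}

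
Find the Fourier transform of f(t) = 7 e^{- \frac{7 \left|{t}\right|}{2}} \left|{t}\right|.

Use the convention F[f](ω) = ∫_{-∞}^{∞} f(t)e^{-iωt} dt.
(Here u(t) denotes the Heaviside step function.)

F(ω) = \frac{56 \left(49 - 4 \omega^{2}\right)}{\left(4 \omega^{2} + 49\right)^{2}}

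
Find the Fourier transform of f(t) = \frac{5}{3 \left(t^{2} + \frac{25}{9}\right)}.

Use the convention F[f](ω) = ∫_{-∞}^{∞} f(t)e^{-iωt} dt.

F(ω) = \pi e^{- \frac{5 \left|{\omega}\right|}{3}}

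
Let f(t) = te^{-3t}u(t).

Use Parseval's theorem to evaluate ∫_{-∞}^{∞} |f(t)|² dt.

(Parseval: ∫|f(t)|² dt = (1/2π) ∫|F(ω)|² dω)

∫|f(t)|² dt = \frac{1}{108}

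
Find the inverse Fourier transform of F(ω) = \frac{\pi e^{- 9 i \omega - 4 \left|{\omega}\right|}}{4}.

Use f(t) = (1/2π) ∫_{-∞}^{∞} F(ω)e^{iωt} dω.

f(t) = \frac{1}{\left(t - 9\right)^{2} + 16}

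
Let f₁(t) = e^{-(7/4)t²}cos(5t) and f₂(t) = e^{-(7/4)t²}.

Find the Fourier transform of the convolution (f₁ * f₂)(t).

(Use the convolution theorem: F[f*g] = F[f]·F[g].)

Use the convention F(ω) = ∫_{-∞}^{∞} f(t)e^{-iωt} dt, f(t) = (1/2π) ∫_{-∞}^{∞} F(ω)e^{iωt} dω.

F[f₁*f₂](ω) = \frac{2 \pi \left(e^{\frac{20 \omega}{7}} + 1\right) e^{- \frac{2 \omega^{2}}{7} - \frac{10 \omega}{7} - \frac{25}{7}}}{7}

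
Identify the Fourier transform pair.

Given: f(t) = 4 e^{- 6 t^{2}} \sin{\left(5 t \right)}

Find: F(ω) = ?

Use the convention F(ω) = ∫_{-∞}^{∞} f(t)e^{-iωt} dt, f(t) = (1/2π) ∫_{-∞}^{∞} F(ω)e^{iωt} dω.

F(ω) = \frac{\sqrt{6} i \sqrt{\pi} \left(1 - e^{\frac{5 \omega}{6}}\right) e^{- \frac{\omega^{2}}{24} - \frac{5 \omega}{12} - \frac{25}{24}}}{3}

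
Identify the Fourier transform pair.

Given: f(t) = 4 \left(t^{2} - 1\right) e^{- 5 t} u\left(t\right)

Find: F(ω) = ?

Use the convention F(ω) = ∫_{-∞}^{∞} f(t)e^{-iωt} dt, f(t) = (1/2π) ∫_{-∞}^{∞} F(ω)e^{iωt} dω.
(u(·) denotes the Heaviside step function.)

F(ω) = \frac{4 \left(2 i \omega - \left(i \omega + 5\right)^{3} + 10\right)}{\left(i \omega + 5\right)^{4}}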